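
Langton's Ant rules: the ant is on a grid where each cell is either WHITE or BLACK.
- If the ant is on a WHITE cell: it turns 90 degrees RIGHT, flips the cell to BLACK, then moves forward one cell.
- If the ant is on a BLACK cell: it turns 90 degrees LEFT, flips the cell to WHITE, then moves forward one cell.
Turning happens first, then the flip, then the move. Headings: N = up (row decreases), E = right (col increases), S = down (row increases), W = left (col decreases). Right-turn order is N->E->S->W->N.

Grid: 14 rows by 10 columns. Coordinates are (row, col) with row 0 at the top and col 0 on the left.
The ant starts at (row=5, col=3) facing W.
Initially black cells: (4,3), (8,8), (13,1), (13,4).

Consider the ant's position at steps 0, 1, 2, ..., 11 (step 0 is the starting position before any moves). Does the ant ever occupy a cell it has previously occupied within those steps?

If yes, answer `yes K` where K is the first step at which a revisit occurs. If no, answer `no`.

Step 1: on WHITE (5,3): turn R to N, flip to black, move to (4,3). |black|=5 — new cell
Step 2: on BLACK (4,3): turn L to W, flip to white, move to (4,2). |black|=4 — new cell
Step 3: on WHITE (4,2): turn R to N, flip to black, move to (3,2). |black|=5 — new cell
Step 4: on WHITE (3,2): turn R to E, flip to black, move to (3,3). |black|=6 — new cell
Step 5: on WHITE (3,3): turn R to S, flip to black, move to (4,3). |black|=7 — REVISIT

Answer: yes 5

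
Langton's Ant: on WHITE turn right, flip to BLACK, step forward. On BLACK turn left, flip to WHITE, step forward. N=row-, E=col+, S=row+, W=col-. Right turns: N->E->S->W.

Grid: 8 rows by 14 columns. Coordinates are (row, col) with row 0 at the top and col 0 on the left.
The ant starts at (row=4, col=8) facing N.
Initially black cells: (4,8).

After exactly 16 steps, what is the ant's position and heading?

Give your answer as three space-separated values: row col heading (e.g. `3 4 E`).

Answer: 4 8 N

Derivation:
Step 1: on BLACK (4,8): turn L to W, flip to white, move to (4,7). |black|=0
Step 2: on WHITE (4,7): turn R to N, flip to black, move to (3,7). |black|=1
Step 3: on WHITE (3,7): turn R to E, flip to black, move to (3,8). |black|=2
Step 4: on WHITE (3,8): turn R to S, flip to black, move to (4,8). |black|=3
Step 5: on WHITE (4,8): turn R to W, flip to black, move to (4,7). |black|=4
Step 6: on BLACK (4,7): turn L to S, flip to white, move to (5,7). |black|=3
Step 7: on WHITE (5,7): turn R to W, flip to black, move to (5,6). |black|=4
Step 8: on WHITE (5,6): turn R to N, flip to black, move to (4,6). |black|=5
Step 9: on WHITE (4,6): turn R to E, flip to black, move to (4,7). |black|=6
Step 10: on WHITE (4,7): turn R to S, flip to black, move to (5,7). |black|=7
Step 11: on BLACK (5,7): turn L to E, flip to white, move to (5,8). |black|=6
Step 12: on WHITE (5,8): turn R to S, flip to black, move to (6,8). |black|=7
Step 13: on WHITE (6,8): turn R to W, flip to black, move to (6,7). |black|=8
Step 14: on WHITE (6,7): turn R to N, flip to black, move to (5,7). |black|=9
Step 15: on WHITE (5,7): turn R to E, flip to black, move to (5,8). |black|=10
Step 16: on BLACK (5,8): turn L to N, flip to white, move to (4,8). |black|=9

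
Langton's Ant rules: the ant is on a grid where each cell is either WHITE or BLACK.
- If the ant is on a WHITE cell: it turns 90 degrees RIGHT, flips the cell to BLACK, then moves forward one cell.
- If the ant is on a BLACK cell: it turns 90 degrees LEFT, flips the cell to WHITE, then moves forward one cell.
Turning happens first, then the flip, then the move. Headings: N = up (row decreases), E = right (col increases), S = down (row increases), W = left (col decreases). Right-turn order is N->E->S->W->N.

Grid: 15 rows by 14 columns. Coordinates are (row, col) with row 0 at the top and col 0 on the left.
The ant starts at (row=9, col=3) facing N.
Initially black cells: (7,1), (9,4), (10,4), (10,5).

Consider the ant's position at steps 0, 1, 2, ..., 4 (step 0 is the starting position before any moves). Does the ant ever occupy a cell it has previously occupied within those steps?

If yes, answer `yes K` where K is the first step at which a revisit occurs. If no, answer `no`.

Step 1: on WHITE (9,3): turn R to E, flip to black, move to (9,4). |black|=5 — new cell
Step 2: on BLACK (9,4): turn L to N, flip to white, move to (8,4). |black|=4 — new cell
Step 3: on WHITE (8,4): turn R to E, flip to black, move to (8,5). |black|=5 — new cell
Step 4: on WHITE (8,5): turn R to S, flip to black, move to (9,5). |black|=6 — new cell
No revisit within 4 steps.

Answer: no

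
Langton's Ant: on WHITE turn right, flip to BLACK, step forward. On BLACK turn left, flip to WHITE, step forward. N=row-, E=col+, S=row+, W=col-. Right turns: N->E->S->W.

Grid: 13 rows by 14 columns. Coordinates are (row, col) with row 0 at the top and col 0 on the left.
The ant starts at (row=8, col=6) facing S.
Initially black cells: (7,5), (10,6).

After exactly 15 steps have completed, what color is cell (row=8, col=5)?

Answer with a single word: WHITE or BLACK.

Step 1: on WHITE (8,6): turn R to W, flip to black, move to (8,5). |black|=3
Step 2: on WHITE (8,5): turn R to N, flip to black, move to (7,5). |black|=4
Step 3: on BLACK (7,5): turn L to W, flip to white, move to (7,4). |black|=3
Step 4: on WHITE (7,4): turn R to N, flip to black, move to (6,4). |black|=4
Step 5: on WHITE (6,4): turn R to E, flip to black, move to (6,5). |black|=5
Step 6: on WHITE (6,5): turn R to S, flip to black, move to (7,5). |black|=6
Step 7: on WHITE (7,5): turn R to W, flip to black, move to (7,4). |black|=7
Step 8: on BLACK (7,4): turn L to S, flip to white, move to (8,4). |black|=6
Step 9: on WHITE (8,4): turn R to W, flip to black, move to (8,3). |black|=7
Step 10: on WHITE (8,3): turn R to N, flip to black, move to (7,3). |black|=8
Step 11: on WHITE (7,3): turn R to E, flip to black, move to (7,4). |black|=9
Step 12: on WHITE (7,4): turn R to S, flip to black, move to (8,4). |black|=10
Step 13: on BLACK (8,4): turn L to E, flip to white, move to (8,5). |black|=9
Step 14: on BLACK (8,5): turn L to N, flip to white, move to (7,5). |black|=8
Step 15: on BLACK (7,5): turn L to W, flip to white, move to (7,4). |black|=7

Answer: WHITE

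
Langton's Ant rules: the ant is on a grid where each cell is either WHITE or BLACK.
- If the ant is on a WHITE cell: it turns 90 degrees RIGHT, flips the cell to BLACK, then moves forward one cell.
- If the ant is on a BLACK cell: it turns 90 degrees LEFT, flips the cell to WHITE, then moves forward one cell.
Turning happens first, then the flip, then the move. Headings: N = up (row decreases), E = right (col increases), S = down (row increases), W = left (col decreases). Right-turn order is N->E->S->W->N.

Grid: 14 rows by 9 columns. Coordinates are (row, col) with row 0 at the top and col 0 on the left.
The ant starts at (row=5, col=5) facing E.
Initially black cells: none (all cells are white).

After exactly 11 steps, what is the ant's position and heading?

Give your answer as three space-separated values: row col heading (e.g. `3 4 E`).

Step 1: on WHITE (5,5): turn R to S, flip to black, move to (6,5). |black|=1
Step 2: on WHITE (6,5): turn R to W, flip to black, move to (6,4). |black|=2
Step 3: on WHITE (6,4): turn R to N, flip to black, move to (5,4). |black|=3
Step 4: on WHITE (5,4): turn R to E, flip to black, move to (5,5). |black|=4
Step 5: on BLACK (5,5): turn L to N, flip to white, move to (4,5). |black|=3
Step 6: on WHITE (4,5): turn R to E, flip to black, move to (4,6). |black|=4
Step 7: on WHITE (4,6): turn R to S, flip to black, move to (5,6). |black|=5
Step 8: on WHITE (5,6): turn R to W, flip to black, move to (5,5). |black|=6
Step 9: on WHITE (5,5): turn R to N, flip to black, move to (4,5). |black|=7
Step 10: on BLACK (4,5): turn L to W, flip to white, move to (4,4). |black|=6
Step 11: on WHITE (4,4): turn R to N, flip to black, move to (3,4). |black|=7

Answer: 3 4 N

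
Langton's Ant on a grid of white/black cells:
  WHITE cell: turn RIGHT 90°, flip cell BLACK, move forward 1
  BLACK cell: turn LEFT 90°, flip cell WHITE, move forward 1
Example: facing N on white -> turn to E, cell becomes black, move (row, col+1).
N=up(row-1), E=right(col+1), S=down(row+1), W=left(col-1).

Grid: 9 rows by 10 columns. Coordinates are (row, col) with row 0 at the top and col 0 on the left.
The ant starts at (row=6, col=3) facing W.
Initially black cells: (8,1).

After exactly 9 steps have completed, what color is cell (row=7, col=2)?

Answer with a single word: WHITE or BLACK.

Answer: BLACK

Derivation:
Step 1: on WHITE (6,3): turn R to N, flip to black, move to (5,3). |black|=2
Step 2: on WHITE (5,3): turn R to E, flip to black, move to (5,4). |black|=3
Step 3: on WHITE (5,4): turn R to S, flip to black, move to (6,4). |black|=4
Step 4: on WHITE (6,4): turn R to W, flip to black, move to (6,3). |black|=5
Step 5: on BLACK (6,3): turn L to S, flip to white, move to (7,3). |black|=4
Step 6: on WHITE (7,3): turn R to W, flip to black, move to (7,2). |black|=5
Step 7: on WHITE (7,2): turn R to N, flip to black, move to (6,2). |black|=6
Step 8: on WHITE (6,2): turn R to E, flip to black, move to (6,3). |black|=7
Step 9: on WHITE (6,3): turn R to S, flip to black, move to (7,3). |black|=8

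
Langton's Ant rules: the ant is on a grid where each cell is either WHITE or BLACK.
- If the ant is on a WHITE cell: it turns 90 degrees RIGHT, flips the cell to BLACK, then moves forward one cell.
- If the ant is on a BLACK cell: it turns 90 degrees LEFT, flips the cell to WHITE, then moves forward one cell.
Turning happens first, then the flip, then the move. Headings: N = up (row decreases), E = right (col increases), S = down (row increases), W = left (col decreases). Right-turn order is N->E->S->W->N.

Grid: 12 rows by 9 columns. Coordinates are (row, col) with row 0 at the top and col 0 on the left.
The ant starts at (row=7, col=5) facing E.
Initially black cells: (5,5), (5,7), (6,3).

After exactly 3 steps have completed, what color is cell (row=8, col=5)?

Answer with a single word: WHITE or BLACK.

Step 1: on WHITE (7,5): turn R to S, flip to black, move to (8,5). |black|=4
Step 2: on WHITE (8,5): turn R to W, flip to black, move to (8,4). |black|=5
Step 3: on WHITE (8,4): turn R to N, flip to black, move to (7,4). |black|=6

Answer: BLACK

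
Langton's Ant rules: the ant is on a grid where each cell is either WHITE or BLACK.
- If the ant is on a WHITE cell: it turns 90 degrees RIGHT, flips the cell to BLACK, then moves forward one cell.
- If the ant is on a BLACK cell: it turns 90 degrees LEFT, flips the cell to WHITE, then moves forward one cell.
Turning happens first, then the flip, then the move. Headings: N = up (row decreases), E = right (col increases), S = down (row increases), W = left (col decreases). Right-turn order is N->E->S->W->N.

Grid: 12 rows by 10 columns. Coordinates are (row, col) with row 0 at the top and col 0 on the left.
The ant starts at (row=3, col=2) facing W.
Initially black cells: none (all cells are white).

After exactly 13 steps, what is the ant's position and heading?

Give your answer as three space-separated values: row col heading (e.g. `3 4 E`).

Answer: 4 2 N

Derivation:
Step 1: on WHITE (3,2): turn R to N, flip to black, move to (2,2). |black|=1
Step 2: on WHITE (2,2): turn R to E, flip to black, move to (2,3). |black|=2
Step 3: on WHITE (2,3): turn R to S, flip to black, move to (3,3). |black|=3
Step 4: on WHITE (3,3): turn R to W, flip to black, move to (3,2). |black|=4
Step 5: on BLACK (3,2): turn L to S, flip to white, move to (4,2). |black|=3
Step 6: on WHITE (4,2): turn R to W, flip to black, move to (4,1). |black|=4
Step 7: on WHITE (4,1): turn R to N, flip to black, move to (3,1). |black|=5
Step 8: on WHITE (3,1): turn R to E, flip to black, move to (3,2). |black|=6
Step 9: on WHITE (3,2): turn R to S, flip to black, move to (4,2). |black|=7
Step 10: on BLACK (4,2): turn L to E, flip to white, move to (4,3). |black|=6
Step 11: on WHITE (4,3): turn R to S, flip to black, move to (5,3). |black|=7
Step 12: on WHITE (5,3): turn R to W, flip to black, move to (5,2). |black|=8
Step 13: on WHITE (5,2): turn R to N, flip to black, move to (4,2). |black|=9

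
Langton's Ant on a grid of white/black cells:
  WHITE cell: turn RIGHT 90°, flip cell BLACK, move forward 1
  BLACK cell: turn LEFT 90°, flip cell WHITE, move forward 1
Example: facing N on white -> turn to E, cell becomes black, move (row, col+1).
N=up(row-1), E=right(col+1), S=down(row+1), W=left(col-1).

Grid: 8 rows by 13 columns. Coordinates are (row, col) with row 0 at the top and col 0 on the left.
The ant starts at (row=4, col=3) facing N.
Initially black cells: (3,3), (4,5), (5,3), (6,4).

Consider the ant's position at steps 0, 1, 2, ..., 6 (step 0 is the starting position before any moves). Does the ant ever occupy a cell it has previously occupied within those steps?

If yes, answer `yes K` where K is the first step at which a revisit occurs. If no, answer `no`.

Step 1: on WHITE (4,3): turn R to E, flip to black, move to (4,4). |black|=5 — new cell
Step 2: on WHITE (4,4): turn R to S, flip to black, move to (5,4). |black|=6 — new cell
Step 3: on WHITE (5,4): turn R to W, flip to black, move to (5,3). |black|=7 — new cell
Step 4: on BLACK (5,3): turn L to S, flip to white, move to (6,3). |black|=6 — new cell
Step 5: on WHITE (6,3): turn R to W, flip to black, move to (6,2). |black|=7 — new cell
Step 6: on WHITE (6,2): turn R to N, flip to black, move to (5,2). |black|=8 — new cell
No revisit within 6 steps.

Answer: no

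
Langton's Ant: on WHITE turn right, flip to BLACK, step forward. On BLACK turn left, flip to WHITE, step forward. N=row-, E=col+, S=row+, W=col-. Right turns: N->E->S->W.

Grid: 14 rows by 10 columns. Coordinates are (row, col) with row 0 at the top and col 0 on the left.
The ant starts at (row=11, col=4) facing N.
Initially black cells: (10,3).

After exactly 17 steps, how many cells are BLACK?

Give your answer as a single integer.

Answer: 10

Derivation:
Step 1: on WHITE (11,4): turn R to E, flip to black, move to (11,5). |black|=2
Step 2: on WHITE (11,5): turn R to S, flip to black, move to (12,5). |black|=3
Step 3: on WHITE (12,5): turn R to W, flip to black, move to (12,4). |black|=4
Step 4: on WHITE (12,4): turn R to N, flip to black, move to (11,4). |black|=5
Step 5: on BLACK (11,4): turn L to W, flip to white, move to (11,3). |black|=4
Step 6: on WHITE (11,3): turn R to N, flip to black, move to (10,3). |black|=5
Step 7: on BLACK (10,3): turn L to W, flip to white, move to (10,2). |black|=4
Step 8: on WHITE (10,2): turn R to N, flip to black, move to (9,2). |black|=5
Step 9: on WHITE (9,2): turn R to E, flip to black, move to (9,3). |black|=6
Step 10: on WHITE (9,3): turn R to S, flip to black, move to (10,3). |black|=7
Step 11: on WHITE (10,3): turn R to W, flip to black, move to (10,2). |black|=8
Step 12: on BLACK (10,2): turn L to S, flip to white, move to (11,2). |black|=7
Step 13: on WHITE (11,2): turn R to W, flip to black, move to (11,1). |black|=8
Step 14: on WHITE (11,1): turn R to N, flip to black, move to (10,1). |black|=9
Step 15: on WHITE (10,1): turn R to E, flip to black, move to (10,2). |black|=10
Step 16: on WHITE (10,2): turn R to S, flip to black, move to (11,2). |black|=11
Step 17: on BLACK (11,2): turn L to E, flip to white, move to (11,3). |black|=10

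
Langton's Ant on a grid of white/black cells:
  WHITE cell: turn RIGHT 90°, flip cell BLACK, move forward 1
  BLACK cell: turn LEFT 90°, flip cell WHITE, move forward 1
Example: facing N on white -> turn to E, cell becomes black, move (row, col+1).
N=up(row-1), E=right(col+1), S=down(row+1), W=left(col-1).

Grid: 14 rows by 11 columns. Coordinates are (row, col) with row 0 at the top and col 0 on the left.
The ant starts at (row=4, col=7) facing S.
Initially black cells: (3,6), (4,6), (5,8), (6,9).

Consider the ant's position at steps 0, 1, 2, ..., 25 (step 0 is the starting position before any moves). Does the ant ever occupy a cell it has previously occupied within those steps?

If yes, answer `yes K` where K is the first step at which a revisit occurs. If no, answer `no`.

Answer: yes 5

Derivation:
Step 1: on WHITE (4,7): turn R to W, flip to black, move to (4,6). |black|=5 — new cell
Step 2: on BLACK (4,6): turn L to S, flip to white, move to (5,6). |black|=4 — new cell
Step 3: on WHITE (5,6): turn R to W, flip to black, move to (5,5). |black|=5 — new cell
Step 4: on WHITE (5,5): turn R to N, flip to black, move to (4,5). |black|=6 — new cell
Step 5: on WHITE (4,5): turn R to E, flip to black, move to (4,6). |black|=7 — REVISIT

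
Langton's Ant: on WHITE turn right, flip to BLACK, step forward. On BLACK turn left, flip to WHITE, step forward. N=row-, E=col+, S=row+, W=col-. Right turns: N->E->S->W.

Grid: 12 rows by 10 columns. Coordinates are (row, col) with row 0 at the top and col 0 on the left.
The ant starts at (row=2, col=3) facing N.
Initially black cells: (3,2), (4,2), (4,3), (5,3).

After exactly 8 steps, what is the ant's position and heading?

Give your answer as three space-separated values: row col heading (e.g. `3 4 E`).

Step 1: on WHITE (2,3): turn R to E, flip to black, move to (2,4). |black|=5
Step 2: on WHITE (2,4): turn R to S, flip to black, move to (3,4). |black|=6
Step 3: on WHITE (3,4): turn R to W, flip to black, move to (3,3). |black|=7
Step 4: on WHITE (3,3): turn R to N, flip to black, move to (2,3). |black|=8
Step 5: on BLACK (2,3): turn L to W, flip to white, move to (2,2). |black|=7
Step 6: on WHITE (2,2): turn R to N, flip to black, move to (1,2). |black|=8
Step 7: on WHITE (1,2): turn R to E, flip to black, move to (1,3). |black|=9
Step 8: on WHITE (1,3): turn R to S, flip to black, move to (2,3). |black|=10

Answer: 2 3 S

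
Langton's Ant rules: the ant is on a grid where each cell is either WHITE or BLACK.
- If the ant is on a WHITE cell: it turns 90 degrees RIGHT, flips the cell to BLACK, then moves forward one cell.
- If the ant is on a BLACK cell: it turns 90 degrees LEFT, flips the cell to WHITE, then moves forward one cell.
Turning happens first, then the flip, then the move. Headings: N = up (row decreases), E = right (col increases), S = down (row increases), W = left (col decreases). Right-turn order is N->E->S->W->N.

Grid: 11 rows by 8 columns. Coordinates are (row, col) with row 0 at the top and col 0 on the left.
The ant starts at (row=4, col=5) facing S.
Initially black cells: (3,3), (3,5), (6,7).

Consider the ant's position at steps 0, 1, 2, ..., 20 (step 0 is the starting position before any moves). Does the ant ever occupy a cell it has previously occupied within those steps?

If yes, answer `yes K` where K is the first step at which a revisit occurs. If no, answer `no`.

Step 1: on WHITE (4,5): turn R to W, flip to black, move to (4,4). |black|=4 — new cell
Step 2: on WHITE (4,4): turn R to N, flip to black, move to (3,4). |black|=5 — new cell
Step 3: on WHITE (3,4): turn R to E, flip to black, move to (3,5). |black|=6 — new cell
Step 4: on BLACK (3,5): turn L to N, flip to white, move to (2,5). |black|=5 — new cell
Step 5: on WHITE (2,5): turn R to E, flip to black, move to (2,6). |black|=6 — new cell
Step 6: on WHITE (2,6): turn R to S, flip to black, move to (3,6). |black|=7 — new cell
Step 7: on WHITE (3,6): turn R to W, flip to black, move to (3,5). |black|=8 — REVISIT

Answer: yes 7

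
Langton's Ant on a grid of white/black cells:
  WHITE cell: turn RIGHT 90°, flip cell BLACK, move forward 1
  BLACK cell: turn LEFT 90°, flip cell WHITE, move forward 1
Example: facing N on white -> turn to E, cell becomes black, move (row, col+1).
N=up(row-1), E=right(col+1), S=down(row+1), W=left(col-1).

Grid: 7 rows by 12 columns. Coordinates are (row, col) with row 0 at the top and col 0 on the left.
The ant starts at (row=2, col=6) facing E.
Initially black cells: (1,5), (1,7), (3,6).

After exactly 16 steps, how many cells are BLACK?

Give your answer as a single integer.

Step 1: on WHITE (2,6): turn R to S, flip to black, move to (3,6). |black|=4
Step 2: on BLACK (3,6): turn L to E, flip to white, move to (3,7). |black|=3
Step 3: on WHITE (3,7): turn R to S, flip to black, move to (4,7). |black|=4
Step 4: on WHITE (4,7): turn R to W, flip to black, move to (4,6). |black|=5
Step 5: on WHITE (4,6): turn R to N, flip to black, move to (3,6). |black|=6
Step 6: on WHITE (3,6): turn R to E, flip to black, move to (3,7). |black|=7
Step 7: on BLACK (3,7): turn L to N, flip to white, move to (2,7). |black|=6
Step 8: on WHITE (2,7): turn R to E, flip to black, move to (2,8). |black|=7
Step 9: on WHITE (2,8): turn R to S, flip to black, move to (3,8). |black|=8
Step 10: on WHITE (3,8): turn R to W, flip to black, move to (3,7). |black|=9
Step 11: on WHITE (3,7): turn R to N, flip to black, move to (2,7). |black|=10
Step 12: on BLACK (2,7): turn L to W, flip to white, move to (2,6). |black|=9
Step 13: on BLACK (2,6): turn L to S, flip to white, move to (3,6). |black|=8
Step 14: on BLACK (3,6): turn L to E, flip to white, move to (3,7). |black|=7
Step 15: on BLACK (3,7): turn L to N, flip to white, move to (2,7). |black|=6
Step 16: on WHITE (2,7): turn R to E, flip to black, move to (2,8). |black|=7

Answer: 7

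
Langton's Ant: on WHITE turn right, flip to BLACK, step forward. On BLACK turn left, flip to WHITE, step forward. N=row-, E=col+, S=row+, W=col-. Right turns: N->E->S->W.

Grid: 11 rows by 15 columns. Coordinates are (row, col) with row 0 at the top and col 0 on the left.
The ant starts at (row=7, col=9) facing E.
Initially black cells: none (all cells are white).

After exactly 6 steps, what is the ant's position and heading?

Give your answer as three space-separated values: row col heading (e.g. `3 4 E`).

Step 1: on WHITE (7,9): turn R to S, flip to black, move to (8,9). |black|=1
Step 2: on WHITE (8,9): turn R to W, flip to black, move to (8,8). |black|=2
Step 3: on WHITE (8,8): turn R to N, flip to black, move to (7,8). |black|=3
Step 4: on WHITE (7,8): turn R to E, flip to black, move to (7,9). |black|=4
Step 5: on BLACK (7,9): turn L to N, flip to white, move to (6,9). |black|=3
Step 6: on WHITE (6,9): turn R to E, flip to black, move to (6,10). |black|=4

Answer: 6 10 E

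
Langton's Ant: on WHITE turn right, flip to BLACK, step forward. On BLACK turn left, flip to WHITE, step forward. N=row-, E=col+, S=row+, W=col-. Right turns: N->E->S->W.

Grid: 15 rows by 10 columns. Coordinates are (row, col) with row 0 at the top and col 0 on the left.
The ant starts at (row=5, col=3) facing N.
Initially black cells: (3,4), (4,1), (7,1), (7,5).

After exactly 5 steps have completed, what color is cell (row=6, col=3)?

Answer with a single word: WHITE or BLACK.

Answer: BLACK

Derivation:
Step 1: on WHITE (5,3): turn R to E, flip to black, move to (5,4). |black|=5
Step 2: on WHITE (5,4): turn R to S, flip to black, move to (6,4). |black|=6
Step 3: on WHITE (6,4): turn R to W, flip to black, move to (6,3). |black|=7
Step 4: on WHITE (6,3): turn R to N, flip to black, move to (5,3). |black|=8
Step 5: on BLACK (5,3): turn L to W, flip to white, move to (5,2). |black|=7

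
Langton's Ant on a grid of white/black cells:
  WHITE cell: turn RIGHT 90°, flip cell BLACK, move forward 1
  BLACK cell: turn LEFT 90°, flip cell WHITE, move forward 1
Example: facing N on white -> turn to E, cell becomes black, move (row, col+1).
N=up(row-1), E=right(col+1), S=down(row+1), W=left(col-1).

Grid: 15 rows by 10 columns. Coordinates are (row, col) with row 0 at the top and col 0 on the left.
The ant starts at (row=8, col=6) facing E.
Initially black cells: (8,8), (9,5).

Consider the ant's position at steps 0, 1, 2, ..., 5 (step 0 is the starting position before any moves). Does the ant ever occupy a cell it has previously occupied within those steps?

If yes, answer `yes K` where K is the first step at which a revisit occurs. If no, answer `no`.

Answer: no

Derivation:
Step 1: on WHITE (8,6): turn R to S, flip to black, move to (9,6). |black|=3 — new cell
Step 2: on WHITE (9,6): turn R to W, flip to black, move to (9,5). |black|=4 — new cell
Step 3: on BLACK (9,5): turn L to S, flip to white, move to (10,5). |black|=3 — new cell
Step 4: on WHITE (10,5): turn R to W, flip to black, move to (10,4). |black|=4 — new cell
Step 5: on WHITE (10,4): turn R to N, flip to black, move to (9,4). |black|=5 — new cell
No revisit within 5 steps.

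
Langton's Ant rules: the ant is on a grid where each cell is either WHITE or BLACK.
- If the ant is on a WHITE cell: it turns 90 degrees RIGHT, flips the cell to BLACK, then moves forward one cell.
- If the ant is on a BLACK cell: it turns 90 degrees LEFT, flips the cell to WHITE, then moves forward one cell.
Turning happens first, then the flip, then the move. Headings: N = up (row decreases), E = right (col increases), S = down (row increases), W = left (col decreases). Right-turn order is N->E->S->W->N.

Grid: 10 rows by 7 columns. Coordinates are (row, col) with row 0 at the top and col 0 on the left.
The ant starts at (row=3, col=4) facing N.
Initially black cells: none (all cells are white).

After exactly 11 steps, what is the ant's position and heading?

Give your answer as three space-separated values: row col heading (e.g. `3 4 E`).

Answer: 4 2 W

Derivation:
Step 1: on WHITE (3,4): turn R to E, flip to black, move to (3,5). |black|=1
Step 2: on WHITE (3,5): turn R to S, flip to black, move to (4,5). |black|=2
Step 3: on WHITE (4,5): turn R to W, flip to black, move to (4,4). |black|=3
Step 4: on WHITE (4,4): turn R to N, flip to black, move to (3,4). |black|=4
Step 5: on BLACK (3,4): turn L to W, flip to white, move to (3,3). |black|=3
Step 6: on WHITE (3,3): turn R to N, flip to black, move to (2,3). |black|=4
Step 7: on WHITE (2,3): turn R to E, flip to black, move to (2,4). |black|=5
Step 8: on WHITE (2,4): turn R to S, flip to black, move to (3,4). |black|=6
Step 9: on WHITE (3,4): turn R to W, flip to black, move to (3,3). |black|=7
Step 10: on BLACK (3,3): turn L to S, flip to white, move to (4,3). |black|=6
Step 11: on WHITE (4,3): turn R to W, flip to black, move to (4,2). |black|=7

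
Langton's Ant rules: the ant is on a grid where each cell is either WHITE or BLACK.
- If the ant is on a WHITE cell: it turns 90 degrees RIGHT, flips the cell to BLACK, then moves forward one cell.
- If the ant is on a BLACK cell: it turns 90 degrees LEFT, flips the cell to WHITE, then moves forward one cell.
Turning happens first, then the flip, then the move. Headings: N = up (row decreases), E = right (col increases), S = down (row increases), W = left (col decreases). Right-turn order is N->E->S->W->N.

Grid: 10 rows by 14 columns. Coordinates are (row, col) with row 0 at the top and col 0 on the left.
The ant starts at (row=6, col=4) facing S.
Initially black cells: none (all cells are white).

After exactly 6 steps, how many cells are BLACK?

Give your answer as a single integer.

Answer: 4

Derivation:
Step 1: on WHITE (6,4): turn R to W, flip to black, move to (6,3). |black|=1
Step 2: on WHITE (6,3): turn R to N, flip to black, move to (5,3). |black|=2
Step 3: on WHITE (5,3): turn R to E, flip to black, move to (5,4). |black|=3
Step 4: on WHITE (5,4): turn R to S, flip to black, move to (6,4). |black|=4
Step 5: on BLACK (6,4): turn L to E, flip to white, move to (6,5). |black|=3
Step 6: on WHITE (6,5): turn R to S, flip to black, move to (7,5). |black|=4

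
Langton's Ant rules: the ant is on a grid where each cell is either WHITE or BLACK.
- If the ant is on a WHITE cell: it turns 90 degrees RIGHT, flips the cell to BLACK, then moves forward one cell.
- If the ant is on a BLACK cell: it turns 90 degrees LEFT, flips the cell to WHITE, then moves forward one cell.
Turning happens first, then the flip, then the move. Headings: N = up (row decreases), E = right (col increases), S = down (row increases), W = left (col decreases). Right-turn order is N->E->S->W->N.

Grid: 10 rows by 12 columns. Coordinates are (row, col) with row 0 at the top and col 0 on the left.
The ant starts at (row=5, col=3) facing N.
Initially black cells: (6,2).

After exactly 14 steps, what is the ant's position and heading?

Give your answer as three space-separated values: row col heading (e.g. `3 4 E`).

Step 1: on WHITE (5,3): turn R to E, flip to black, move to (5,4). |black|=2
Step 2: on WHITE (5,4): turn R to S, flip to black, move to (6,4). |black|=3
Step 3: on WHITE (6,4): turn R to W, flip to black, move to (6,3). |black|=4
Step 4: on WHITE (6,3): turn R to N, flip to black, move to (5,3). |black|=5
Step 5: on BLACK (5,3): turn L to W, flip to white, move to (5,2). |black|=4
Step 6: on WHITE (5,2): turn R to N, flip to black, move to (4,2). |black|=5
Step 7: on WHITE (4,2): turn R to E, flip to black, move to (4,3). |black|=6
Step 8: on WHITE (4,3): turn R to S, flip to black, move to (5,3). |black|=7
Step 9: on WHITE (5,3): turn R to W, flip to black, move to (5,2). |black|=8
Step 10: on BLACK (5,2): turn L to S, flip to white, move to (6,2). |black|=7
Step 11: on BLACK (6,2): turn L to E, flip to white, move to (6,3). |black|=6
Step 12: on BLACK (6,3): turn L to N, flip to white, move to (5,3). |black|=5
Step 13: on BLACK (5,3): turn L to W, flip to white, move to (5,2). |black|=4
Step 14: on WHITE (5,2): turn R to N, flip to black, move to (4,2). |black|=5

Answer: 4 2 N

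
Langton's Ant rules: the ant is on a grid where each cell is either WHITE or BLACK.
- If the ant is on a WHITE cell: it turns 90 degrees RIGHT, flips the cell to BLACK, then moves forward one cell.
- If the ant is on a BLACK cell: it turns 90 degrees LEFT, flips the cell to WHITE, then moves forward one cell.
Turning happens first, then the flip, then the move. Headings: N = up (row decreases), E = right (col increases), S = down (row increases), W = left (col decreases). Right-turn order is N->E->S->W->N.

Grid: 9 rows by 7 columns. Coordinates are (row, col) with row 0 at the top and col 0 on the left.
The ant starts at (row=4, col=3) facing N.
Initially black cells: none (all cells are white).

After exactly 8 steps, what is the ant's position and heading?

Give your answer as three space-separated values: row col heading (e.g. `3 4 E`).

Answer: 4 3 S

Derivation:
Step 1: on WHITE (4,3): turn R to E, flip to black, move to (4,4). |black|=1
Step 2: on WHITE (4,4): turn R to S, flip to black, move to (5,4). |black|=2
Step 3: on WHITE (5,4): turn R to W, flip to black, move to (5,3). |black|=3
Step 4: on WHITE (5,3): turn R to N, flip to black, move to (4,3). |black|=4
Step 5: on BLACK (4,3): turn L to W, flip to white, move to (4,2). |black|=3
Step 6: on WHITE (4,2): turn R to N, flip to black, move to (3,2). |black|=4
Step 7: on WHITE (3,2): turn R to E, flip to black, move to (3,3). |black|=5
Step 8: on WHITE (3,3): turn R to S, flip to black, move to (4,3). |black|=6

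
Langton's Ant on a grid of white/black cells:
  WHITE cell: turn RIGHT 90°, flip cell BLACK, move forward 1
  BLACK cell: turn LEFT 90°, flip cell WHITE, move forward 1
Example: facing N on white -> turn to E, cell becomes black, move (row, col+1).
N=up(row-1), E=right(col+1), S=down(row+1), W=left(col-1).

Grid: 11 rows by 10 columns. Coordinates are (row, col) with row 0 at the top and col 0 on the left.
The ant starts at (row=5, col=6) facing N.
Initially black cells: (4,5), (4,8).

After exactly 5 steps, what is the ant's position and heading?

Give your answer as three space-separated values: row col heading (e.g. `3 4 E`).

Step 1: on WHITE (5,6): turn R to E, flip to black, move to (5,7). |black|=3
Step 2: on WHITE (5,7): turn R to S, flip to black, move to (6,7). |black|=4
Step 3: on WHITE (6,7): turn R to W, flip to black, move to (6,6). |black|=5
Step 4: on WHITE (6,6): turn R to N, flip to black, move to (5,6). |black|=6
Step 5: on BLACK (5,6): turn L to W, flip to white, move to (5,5). |black|=5

Answer: 5 5 W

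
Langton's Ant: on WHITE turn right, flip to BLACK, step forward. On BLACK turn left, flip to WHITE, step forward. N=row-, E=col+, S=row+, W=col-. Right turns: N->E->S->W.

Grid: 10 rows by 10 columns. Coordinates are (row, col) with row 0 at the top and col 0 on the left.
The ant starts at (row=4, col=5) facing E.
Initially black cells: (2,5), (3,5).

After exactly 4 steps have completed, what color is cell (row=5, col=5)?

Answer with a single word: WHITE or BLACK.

Step 1: on WHITE (4,5): turn R to S, flip to black, move to (5,5). |black|=3
Step 2: on WHITE (5,5): turn R to W, flip to black, move to (5,4). |black|=4
Step 3: on WHITE (5,4): turn R to N, flip to black, move to (4,4). |black|=5
Step 4: on WHITE (4,4): turn R to E, flip to black, move to (4,5). |black|=6

Answer: BLACK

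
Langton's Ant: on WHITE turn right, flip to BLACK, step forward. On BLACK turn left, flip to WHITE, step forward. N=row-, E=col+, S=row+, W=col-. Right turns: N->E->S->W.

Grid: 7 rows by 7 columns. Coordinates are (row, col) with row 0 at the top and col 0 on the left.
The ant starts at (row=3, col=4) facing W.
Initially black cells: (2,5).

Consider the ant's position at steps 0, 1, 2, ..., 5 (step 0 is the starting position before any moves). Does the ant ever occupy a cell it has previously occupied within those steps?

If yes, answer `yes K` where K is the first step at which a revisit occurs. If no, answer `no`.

Answer: no

Derivation:
Step 1: on WHITE (3,4): turn R to N, flip to black, move to (2,4). |black|=2 — new cell
Step 2: on WHITE (2,4): turn R to E, flip to black, move to (2,5). |black|=3 — new cell
Step 3: on BLACK (2,5): turn L to N, flip to white, move to (1,5). |black|=2 — new cell
Step 4: on WHITE (1,5): turn R to E, flip to black, move to (1,6). |black|=3 — new cell
Step 5: on WHITE (1,6): turn R to S, flip to black, move to (2,6). |black|=4 — new cell
No revisit within 5 steps.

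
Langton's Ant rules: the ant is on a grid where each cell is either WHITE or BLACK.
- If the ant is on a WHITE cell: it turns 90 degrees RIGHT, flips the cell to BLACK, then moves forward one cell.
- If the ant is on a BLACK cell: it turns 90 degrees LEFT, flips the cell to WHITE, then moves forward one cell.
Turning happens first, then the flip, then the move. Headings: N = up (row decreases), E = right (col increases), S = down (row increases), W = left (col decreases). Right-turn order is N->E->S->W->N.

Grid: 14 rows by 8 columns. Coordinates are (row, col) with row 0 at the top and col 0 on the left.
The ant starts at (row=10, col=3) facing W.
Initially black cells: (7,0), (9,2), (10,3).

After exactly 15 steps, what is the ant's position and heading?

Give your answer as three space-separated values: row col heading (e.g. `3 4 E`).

Answer: 10 4 N

Derivation:
Step 1: on BLACK (10,3): turn L to S, flip to white, move to (11,3). |black|=2
Step 2: on WHITE (11,3): turn R to W, flip to black, move to (11,2). |black|=3
Step 3: on WHITE (11,2): turn R to N, flip to black, move to (10,2). |black|=4
Step 4: on WHITE (10,2): turn R to E, flip to black, move to (10,3). |black|=5
Step 5: on WHITE (10,3): turn R to S, flip to black, move to (11,3). |black|=6
Step 6: on BLACK (11,3): turn L to E, flip to white, move to (11,4). |black|=5
Step 7: on WHITE (11,4): turn R to S, flip to black, move to (12,4). |black|=6
Step 8: on WHITE (12,4): turn R to W, flip to black, move to (12,3). |black|=7
Step 9: on WHITE (12,3): turn R to N, flip to black, move to (11,3). |black|=8
Step 10: on WHITE (11,3): turn R to E, flip to black, move to (11,4). |black|=9
Step 11: on BLACK (11,4): turn L to N, flip to white, move to (10,4). |black|=8
Step 12: on WHITE (10,4): turn R to E, flip to black, move to (10,5). |black|=9
Step 13: on WHITE (10,5): turn R to S, flip to black, move to (11,5). |black|=10
Step 14: on WHITE (11,5): turn R to W, flip to black, move to (11,4). |black|=11
Step 15: on WHITE (11,4): turn R to N, flip to black, move to (10,4). |black|=12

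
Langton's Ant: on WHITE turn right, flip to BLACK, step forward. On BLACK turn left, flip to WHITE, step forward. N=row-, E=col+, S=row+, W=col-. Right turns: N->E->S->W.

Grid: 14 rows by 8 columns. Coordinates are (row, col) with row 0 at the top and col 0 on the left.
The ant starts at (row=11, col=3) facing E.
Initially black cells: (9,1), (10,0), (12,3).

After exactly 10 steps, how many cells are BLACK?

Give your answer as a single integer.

Answer: 9

Derivation:
Step 1: on WHITE (11,3): turn R to S, flip to black, move to (12,3). |black|=4
Step 2: on BLACK (12,3): turn L to E, flip to white, move to (12,4). |black|=3
Step 3: on WHITE (12,4): turn R to S, flip to black, move to (13,4). |black|=4
Step 4: on WHITE (13,4): turn R to W, flip to black, move to (13,3). |black|=5
Step 5: on WHITE (13,3): turn R to N, flip to black, move to (12,3). |black|=6
Step 6: on WHITE (12,3): turn R to E, flip to black, move to (12,4). |black|=7
Step 7: on BLACK (12,4): turn L to N, flip to white, move to (11,4). |black|=6
Step 8: on WHITE (11,4): turn R to E, flip to black, move to (11,5). |black|=7
Step 9: on WHITE (11,5): turn R to S, flip to black, move to (12,5). |black|=8
Step 10: on WHITE (12,5): turn R to W, flip to black, move to (12,4). |black|=9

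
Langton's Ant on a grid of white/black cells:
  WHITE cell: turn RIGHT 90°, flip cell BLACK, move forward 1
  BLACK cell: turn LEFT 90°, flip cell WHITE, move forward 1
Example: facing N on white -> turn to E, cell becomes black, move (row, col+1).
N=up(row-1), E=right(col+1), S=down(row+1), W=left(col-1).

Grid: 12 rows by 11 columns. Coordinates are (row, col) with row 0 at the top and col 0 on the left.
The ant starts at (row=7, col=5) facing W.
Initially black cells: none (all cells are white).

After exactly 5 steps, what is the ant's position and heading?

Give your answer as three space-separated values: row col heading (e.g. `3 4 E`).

Answer: 8 5 S

Derivation:
Step 1: on WHITE (7,5): turn R to N, flip to black, move to (6,5). |black|=1
Step 2: on WHITE (6,5): turn R to E, flip to black, move to (6,6). |black|=2
Step 3: on WHITE (6,6): turn R to S, flip to black, move to (7,6). |black|=3
Step 4: on WHITE (7,6): turn R to W, flip to black, move to (7,5). |black|=4
Step 5: on BLACK (7,5): turn L to S, flip to white, move to (8,5). |black|=3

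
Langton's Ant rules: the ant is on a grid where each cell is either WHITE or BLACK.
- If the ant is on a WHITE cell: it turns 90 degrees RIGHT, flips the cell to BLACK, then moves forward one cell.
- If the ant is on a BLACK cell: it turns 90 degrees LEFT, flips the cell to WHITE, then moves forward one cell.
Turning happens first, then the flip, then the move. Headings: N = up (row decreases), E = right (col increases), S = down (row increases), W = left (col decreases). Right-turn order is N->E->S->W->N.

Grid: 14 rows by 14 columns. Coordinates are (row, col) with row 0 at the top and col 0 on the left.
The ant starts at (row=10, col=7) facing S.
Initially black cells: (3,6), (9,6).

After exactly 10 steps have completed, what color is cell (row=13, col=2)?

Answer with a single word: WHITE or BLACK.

Answer: WHITE

Derivation:
Step 1: on WHITE (10,7): turn R to W, flip to black, move to (10,6). |black|=3
Step 2: on WHITE (10,6): turn R to N, flip to black, move to (9,6). |black|=4
Step 3: on BLACK (9,6): turn L to W, flip to white, move to (9,5). |black|=3
Step 4: on WHITE (9,5): turn R to N, flip to black, move to (8,5). |black|=4
Step 5: on WHITE (8,5): turn R to E, flip to black, move to (8,6). |black|=5
Step 6: on WHITE (8,6): turn R to S, flip to black, move to (9,6). |black|=6
Step 7: on WHITE (9,6): turn R to W, flip to black, move to (9,5). |black|=7
Step 8: on BLACK (9,5): turn L to S, flip to white, move to (10,5). |black|=6
Step 9: on WHITE (10,5): turn R to W, flip to black, move to (10,4). |black|=7
Step 10: on WHITE (10,4): turn R to N, flip to black, move to (9,4). |black|=8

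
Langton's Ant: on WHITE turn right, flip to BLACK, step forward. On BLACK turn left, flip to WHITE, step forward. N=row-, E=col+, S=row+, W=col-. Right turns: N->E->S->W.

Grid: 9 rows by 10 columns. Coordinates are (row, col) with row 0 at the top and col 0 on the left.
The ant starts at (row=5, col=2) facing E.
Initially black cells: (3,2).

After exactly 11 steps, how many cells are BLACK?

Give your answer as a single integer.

Step 1: on WHITE (5,2): turn R to S, flip to black, move to (6,2). |black|=2
Step 2: on WHITE (6,2): turn R to W, flip to black, move to (6,1). |black|=3
Step 3: on WHITE (6,1): turn R to N, flip to black, move to (5,1). |black|=4
Step 4: on WHITE (5,1): turn R to E, flip to black, move to (5,2). |black|=5
Step 5: on BLACK (5,2): turn L to N, flip to white, move to (4,2). |black|=4
Step 6: on WHITE (4,2): turn R to E, flip to black, move to (4,3). |black|=5
Step 7: on WHITE (4,3): turn R to S, flip to black, move to (5,3). |black|=6
Step 8: on WHITE (5,3): turn R to W, flip to black, move to (5,2). |black|=7
Step 9: on WHITE (5,2): turn R to N, flip to black, move to (4,2). |black|=8
Step 10: on BLACK (4,2): turn L to W, flip to white, move to (4,1). |black|=7
Step 11: on WHITE (4,1): turn R to N, flip to black, move to (3,1). |black|=8

Answer: 8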